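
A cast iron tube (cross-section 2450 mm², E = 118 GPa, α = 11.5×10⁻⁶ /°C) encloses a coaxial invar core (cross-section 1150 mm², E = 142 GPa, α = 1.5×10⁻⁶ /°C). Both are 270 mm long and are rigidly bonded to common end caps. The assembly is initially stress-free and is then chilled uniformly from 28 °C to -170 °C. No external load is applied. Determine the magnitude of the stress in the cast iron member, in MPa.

σ ≈ 84.3 MPa (tensile)

The cast iron has the larger α, so on cooling it would change length more than the invar if both were free. The rigid plates force a common final length, so the cast iron is put into tension and the invar into compression, with equal and opposite forces P (no external load).
Compatibility of the two members (thermal + elastic change equal): (α₁ − α₂)ΔT = P·[1/(A₁E₁) + 1/(A₂E₂)].
|α₁ − α₂|·ΔT = 10×10⁻⁶ × 198 = 0.00198.
1/(A₁E₁) + 1/(A₂E₂) = 1/(2450×118×10³) + 1/(1150×142×10³) = 9.583×10⁻⁹ N⁻¹.
P = 0.00198 / 9.583×10⁻⁹ = 206600 N = 206.6 kN.
σ_{cast iron} = P/A₁ = 206600/2450 = 84.34 MPa, tensile.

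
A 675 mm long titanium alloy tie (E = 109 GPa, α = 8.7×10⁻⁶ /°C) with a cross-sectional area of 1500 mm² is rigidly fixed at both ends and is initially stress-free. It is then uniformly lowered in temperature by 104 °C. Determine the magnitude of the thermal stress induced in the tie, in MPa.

With length fixed, the mechanical strain must cancel the thermal strain αΔT = 8.7×10⁻⁶ × 104 = 904.8×10⁻⁶.
The stress required to suppress this strain is σ = Eε = 109×10³ × 904.8×10⁻⁶ = 98.62 MPa, tensile since the tie is trying to contract.

σ ≈ 98.6 MPa (tensile)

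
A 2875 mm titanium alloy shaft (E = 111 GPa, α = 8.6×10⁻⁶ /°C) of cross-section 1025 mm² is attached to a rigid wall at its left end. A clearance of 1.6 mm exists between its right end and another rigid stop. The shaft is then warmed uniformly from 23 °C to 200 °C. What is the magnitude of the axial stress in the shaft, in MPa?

σ ≈ 107 MPa (compressive)

Unrestrained expansion: δ_free = αΔT L = 8.6×10⁻⁶ × 177 × 2875 = 4.376 mm.
The gap closes (δ_free > 1.6 mm) and the wall then resists a further 4.376 − 1.6 = 2.776 mm of expansion.
That suppressed elongation corresponds to σ = E·Δ/L = 111×10³ × 2.776/2875 = 107.2 MPa.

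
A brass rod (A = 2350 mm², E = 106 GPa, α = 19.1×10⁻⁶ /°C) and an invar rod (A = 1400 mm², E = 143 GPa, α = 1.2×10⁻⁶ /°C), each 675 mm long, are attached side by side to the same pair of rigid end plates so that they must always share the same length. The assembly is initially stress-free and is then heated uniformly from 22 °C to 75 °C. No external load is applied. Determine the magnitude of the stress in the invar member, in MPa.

σ ≈ 75.2 MPa (tensile)

Both members must finish at the same length. With the larger α, the brass tends to over-expand; the plates restrain it, putting the brass in compression and the invar in tension. With no external load the two internal forces are equal and opposite, magnitude P.
Compatibility of the two members (thermal + elastic change equal): (α₁ − α₂)ΔT = P·[1/(A₁E₁) + 1/(A₂E₂)].
|α₁ − α₂|·ΔT = 17.9×10⁻⁶ × 53 = 0.0009487.
1/(A₁E₁) + 1/(A₂E₂) = 1/(2350×106×10³) + 1/(1400×143×10³) = 9.009×10⁻⁹ N⁻¹.
So P = 0.0009487 / 9.009×10⁻⁹ = 105.3 kN.
σ_{invar} = P/A₂ = 105300/1400 = 75.21 MPa, tensile.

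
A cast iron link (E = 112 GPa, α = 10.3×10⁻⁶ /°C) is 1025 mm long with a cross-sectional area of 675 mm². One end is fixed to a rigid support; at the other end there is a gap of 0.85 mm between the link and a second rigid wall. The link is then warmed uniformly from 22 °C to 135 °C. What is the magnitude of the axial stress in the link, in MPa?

Unrestrained expansion: δ_free = αΔT L = 10.3×10⁻⁶ × 113 × 1025 = 1.193 mm.
After closing the 0.85 mm clearance, 1.193 − 0.85 = 0.343 mm of expansion remains to be suppressed by the wall.
So σ = E(δ_free − g)/L = 112×10³ × 0.343/1025 = 37.48 MPa.

σ ≈ 37.5 MPa (compressive)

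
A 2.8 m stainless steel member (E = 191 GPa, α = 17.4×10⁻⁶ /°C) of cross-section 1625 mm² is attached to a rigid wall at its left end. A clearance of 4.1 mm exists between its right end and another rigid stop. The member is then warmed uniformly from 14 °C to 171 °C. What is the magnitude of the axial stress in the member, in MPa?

σ ≈ 242 MPa (compressive)

Unrestrained expansion: δ_free = αΔT L = 17.4×10⁻⁶ × 157 × 2800 = 7.649 mm.
The gap closes (δ_free > 4.1 mm) and the wall then resists a further 7.649 − 4.1 = 3.549 mm of expansion.
So σ = E(δ_free − g)/L = 191×10³ × 3.549/2800 = 242.1 MPa.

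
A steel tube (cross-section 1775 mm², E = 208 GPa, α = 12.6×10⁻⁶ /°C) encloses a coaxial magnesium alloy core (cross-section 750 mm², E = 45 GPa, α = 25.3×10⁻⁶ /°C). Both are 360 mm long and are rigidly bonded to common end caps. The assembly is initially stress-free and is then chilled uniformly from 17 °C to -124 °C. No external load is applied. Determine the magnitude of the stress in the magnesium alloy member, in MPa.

σ ≈ 73.8 MPa (tensile)

Both members must finish at the same length. With the larger α, the magnesium alloy tends to over-contract; the plates restrain it, putting the magnesium alloy in tension and the steel in compression. With no external load the two internal forces are equal and opposite, magnitude P.
Setting the final lengths equal and cancelling L: (α₁ − α₂)ΔT = P/(A₁E₁) + P/(A₂E₂).
|α₁ − α₂|·ΔT = 12.7×10⁻⁶ × 141 = 0.001791.
1/(A₁E₁) + 1/(A₂E₂) = 1/(1775×208×10³) + 1/(750×45×10³) = 3.234×10⁻⁸ N⁻¹.
P = 0.001791 / 3.234×10⁻⁸ = 55370 N = 55.37 kN.
σ_{magnesium alloy} = P/A₂ = 55370/750 = 73.83 MPa, tensile.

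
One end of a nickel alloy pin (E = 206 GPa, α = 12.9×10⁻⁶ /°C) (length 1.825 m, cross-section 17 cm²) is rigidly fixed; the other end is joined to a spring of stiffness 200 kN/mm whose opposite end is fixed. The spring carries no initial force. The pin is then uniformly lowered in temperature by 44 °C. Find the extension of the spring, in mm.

δ ≈ 0.507 mm

The unrestrained thermal change is αΔT L = 12.9×10⁻⁶ × 44 × 1825 = 1.036 mm.
With a force P in the spring, the elastic change of the pin is PL/(AE) and that of the spring is P/k; compatibility requires their sum to equal δ_free.
So P = δ_free / [L/(AE) + 1/k] = 1.036 / [ 1825/(1700×206×10³) + 1/(200×10³) ].
P = 1.036 / 1.021×10⁻⁵ = 101400 N.
Spring extension = P/k = 101400/(200×10³) = 0.5072 mm.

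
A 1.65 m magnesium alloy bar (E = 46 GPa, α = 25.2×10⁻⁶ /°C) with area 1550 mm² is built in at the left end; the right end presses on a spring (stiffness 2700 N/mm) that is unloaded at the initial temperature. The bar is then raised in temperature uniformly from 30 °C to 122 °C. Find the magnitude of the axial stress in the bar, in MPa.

Free thermal expansion: δ_free = αΔT L = 25.2×10⁻⁶ × 92 × 1650 = 3.825 mm.
Let P be the compressive force at the spring. The bar shortens elastically by PL/(AE) and the spring compresses by P/k; together these equal δ_free.
P [ L/(AE) + 1/k ] = δ_free → P [ 1650/(1550×46×10³) + 1/(2700) ] = 3.825.
P = 3.825 / 0.0003935 = 9721 N.
σ = P/A = 9721/1550 = 6.272 MPa.

σ ≈ 6.27 MPa (compressive)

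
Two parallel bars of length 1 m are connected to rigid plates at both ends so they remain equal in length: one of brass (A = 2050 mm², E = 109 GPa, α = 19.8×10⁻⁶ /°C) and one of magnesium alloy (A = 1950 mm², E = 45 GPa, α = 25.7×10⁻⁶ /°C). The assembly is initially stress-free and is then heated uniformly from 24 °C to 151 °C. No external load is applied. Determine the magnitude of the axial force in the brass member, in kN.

Equilibrium of a rigid end plate with no external load gives equal and opposite internal forces ±P in the two members. Since α_{magnesium alloy} > α_{brass}, heating drives the magnesium alloy into compression and the brass into tension.
Compatibility of the two members (thermal + elastic change equal): (α₁ − α₂)ΔT = P·[1/(A₁E₁) + 1/(A₂E₂)].
|α₁ − α₂|·ΔT = 5.9×10⁻⁶ × 127 = 0.0007493.
1/(A₁E₁) + 1/(A₂E₂) = 1/(2050×109×10³) + 1/(1950×45×10³) = 1.587×10⁻⁸ N⁻¹.
So P = 0.0007493 / 1.587×10⁻⁸ = 47.21 kN.

P ≈ 47.2 kN (tensile in the brass)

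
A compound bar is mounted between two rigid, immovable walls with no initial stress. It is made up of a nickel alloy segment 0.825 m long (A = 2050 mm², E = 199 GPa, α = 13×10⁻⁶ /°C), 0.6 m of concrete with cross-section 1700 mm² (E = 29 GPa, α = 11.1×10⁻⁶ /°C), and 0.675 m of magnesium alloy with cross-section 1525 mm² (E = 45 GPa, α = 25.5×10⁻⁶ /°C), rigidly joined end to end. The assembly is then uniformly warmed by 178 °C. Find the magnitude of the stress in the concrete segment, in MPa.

σ ≈ 151 MPa (compressive)

Free thermal expansion of the whole bar: Σ αᵢΔT Lᵢ = 13×10⁻⁶×178×825 + 11.1×10⁻⁶×178×600 + 25.5×10⁻⁶×178×675 = 6.158 mm.
Since the ends are fixed, an axial force P builds up, equal in every segment, with P · Σ Lᵢ/(AᵢEᵢ) = δ_free.
The series flexibility is Σ Lᵢ/(AᵢEᵢ) = 825/(2050×199×10³) + 600/(1700×29×10³) + 675/(1525×45×10³) = 2.403×10⁻⁵ mm/N.
Hence P = δ_free / Σ(L/AE) = 6.158/2.403×10⁻⁵ = 256.3 kN (compressive).
σ_{concrete} = P / A = 256300 / 1700 = 150.8 MPa.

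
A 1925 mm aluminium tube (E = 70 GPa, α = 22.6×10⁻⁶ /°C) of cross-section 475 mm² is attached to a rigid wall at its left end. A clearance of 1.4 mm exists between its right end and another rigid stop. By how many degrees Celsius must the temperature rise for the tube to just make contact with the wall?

The gap closes when αΔT L = 1.4 mm, since the tube is still unstressed at that instant.
So ΔT = g/(αL) = 1.4/(22.6×10⁻⁶ × 1925) = 32.18 °C.

ΔT ≈ 32.2 °C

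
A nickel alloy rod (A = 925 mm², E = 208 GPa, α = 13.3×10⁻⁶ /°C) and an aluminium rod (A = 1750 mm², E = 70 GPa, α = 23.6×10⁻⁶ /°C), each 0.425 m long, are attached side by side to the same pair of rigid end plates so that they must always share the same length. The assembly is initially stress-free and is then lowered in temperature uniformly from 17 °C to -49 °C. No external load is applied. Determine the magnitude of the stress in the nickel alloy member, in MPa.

Equilibrium of a rigid end plate with no external load gives equal and opposite internal forces ±P in the two members. Since α_{aluminium} > α_{nickel alloy}, cooling drives the aluminium into tension and the nickel alloy into compression.
Compatibility of the two members (thermal + elastic change equal): (α₁ − α₂)ΔT = P·[1/(A₁E₁) + 1/(A₂E₂)].
|α₁ − α₂|·ΔT = 10.3×10⁻⁶ × 66 = 0.0006798.
1/(A₁E₁) + 1/(A₂E₂) = 1/(925×208×10³) + 1/(1750×70×10³) = 1.336×10⁻⁸ N⁻¹.
So P = 0.0006798 / 1.336×10⁻⁸ = 50.88 kN.
σ_{nickel alloy} = P/A₁ = 50880/925 = 55.01 MPa, compressive.

σ ≈ 55 MPa (compressive)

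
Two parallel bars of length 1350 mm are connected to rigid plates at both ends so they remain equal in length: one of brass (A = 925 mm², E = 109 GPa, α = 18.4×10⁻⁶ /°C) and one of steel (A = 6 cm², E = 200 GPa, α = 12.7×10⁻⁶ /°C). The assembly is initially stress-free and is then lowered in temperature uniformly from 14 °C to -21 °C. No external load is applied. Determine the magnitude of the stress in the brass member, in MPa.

σ ≈ 11.8 MPa (tensile)

The brass has the larger α, so on cooling it would change length more than the steel if both were free. The rigid plates force a common final length, so the brass is put into tension and the steel into compression, with equal and opposite forces P (no external load).
Setting the final lengths equal and cancelling L: (α₁ − α₂)ΔT = P/(A₁E₁) + P/(A₂E₂).
|α₁ − α₂|·ΔT = 5.7×10⁻⁶ × 35 = 0.0001995.
1/(A₁E₁) + 1/(A₂E₂) = 1/(925×109×10³) + 1/(600×200×10³) = 1.825×10⁻⁸ N⁻¹.
P = 0.0001995 / 1.825×10⁻⁸ = 10930 N = 10.93 kN.
σ_{brass} = P/A₁ = 10930/925 = 11.82 MPa, tensile.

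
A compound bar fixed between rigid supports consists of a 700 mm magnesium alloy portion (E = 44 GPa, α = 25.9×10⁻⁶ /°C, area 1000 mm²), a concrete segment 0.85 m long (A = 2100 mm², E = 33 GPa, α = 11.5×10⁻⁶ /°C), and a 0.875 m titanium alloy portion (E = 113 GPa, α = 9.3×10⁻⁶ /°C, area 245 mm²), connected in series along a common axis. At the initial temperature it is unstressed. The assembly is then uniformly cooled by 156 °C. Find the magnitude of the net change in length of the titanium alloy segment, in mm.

If the supports were absent, the total length change would be Σ αᵢΔT Lᵢ = 25.9×10⁻⁶×156×700 + 11.5×10⁻⁶×156×850 + 9.3×10⁻⁶×156×875 = 5.623 mm.
The rigid supports impose zero overall length change; the single axial force P common to all segments must satisfy P Σ Lᵢ/(AᵢEᵢ) = δ_free.
Σ Lᵢ/(AᵢEᵢ) = 700/(1000×44×10³) + 850/(2100×33×10³) + 875/(245×113×10³) = 5.978×10⁻⁵ mm/N.
So P = 5.623 / 5.978×10⁻⁵ = 94.06 kN, tensile.
For the titanium alloy segment, free thermal change = 9.3×10⁻⁶×156×875 = 1.269 mm and elastic change from P = 94060×875/(245×113×10³) = 2.973 mm; these oppose, so the net change is 1.7 mm (segment lengthens).

|ΔL| ≈ 1.7 mm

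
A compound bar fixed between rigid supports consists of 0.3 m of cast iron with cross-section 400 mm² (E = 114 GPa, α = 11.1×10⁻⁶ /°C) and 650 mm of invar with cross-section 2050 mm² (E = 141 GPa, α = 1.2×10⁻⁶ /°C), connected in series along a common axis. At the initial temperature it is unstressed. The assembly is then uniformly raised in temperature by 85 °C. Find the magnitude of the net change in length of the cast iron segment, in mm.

With the walls removed the bar would change length by δ_free = Σ αᵢΔT Lᵢ = 11.1×10⁻⁶×85×300 + 1.2×10⁻⁶×85×650 = 0.3493 mm.
Since the ends are fixed, an axial force P builds up, equal in every segment, with P · Σ Lᵢ/(AᵢEᵢ) = δ_free.
The series flexibility is Σ Lᵢ/(AᵢEᵢ) = 300/(400×114×10³) + 650/(2050×141×10³) = 8.828×10⁻⁶ mm/N.
P = 0.3493 / 8.828×10⁻⁶ = 39570 N = 39.57 kN, compressive.
For the cast iron segment, free thermal change = 11.1×10⁻⁶×85×300 = 0.283 mm and elastic change from P = 39570×300/(400×114×10³) = 0.2604 mm; these oppose, so the net change is 0.0227 mm (segment lengthens).

|ΔL| ≈ 0.0227 mm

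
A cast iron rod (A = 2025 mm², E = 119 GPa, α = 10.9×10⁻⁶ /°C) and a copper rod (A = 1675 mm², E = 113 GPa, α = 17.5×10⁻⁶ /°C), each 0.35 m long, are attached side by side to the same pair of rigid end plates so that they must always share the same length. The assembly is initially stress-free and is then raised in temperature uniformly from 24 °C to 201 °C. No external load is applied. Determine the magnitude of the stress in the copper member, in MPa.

σ ≈ 73.9 MPa (compressive)

The copper has the larger α, so on heating it would change length more than the cast iron if both were free. The rigid plates force a common final length, so the copper is put into compression and the cast iron into tension, with equal and opposite forces P (no external load).
Compatibility of the two members (thermal + elastic change equal): (α₁ − α₂)ΔT = P·[1/(A₁E₁) + 1/(A₂E₂)].
|α₁ − α₂|·ΔT = 6.6×10⁻⁶ × 177 = 0.001168.
1/(A₁E₁) + 1/(A₂E₂) = 1/(2025×119×10³) + 1/(1675×113×10³) = 9.433×10⁻⁹ N⁻¹.
P = 0.001168 / 9.433×10⁻⁹ = 123800 N = 123.8 kN.
σ_{copper} = P/A₂ = 123800/1675 = 73.93 MPa, compressive.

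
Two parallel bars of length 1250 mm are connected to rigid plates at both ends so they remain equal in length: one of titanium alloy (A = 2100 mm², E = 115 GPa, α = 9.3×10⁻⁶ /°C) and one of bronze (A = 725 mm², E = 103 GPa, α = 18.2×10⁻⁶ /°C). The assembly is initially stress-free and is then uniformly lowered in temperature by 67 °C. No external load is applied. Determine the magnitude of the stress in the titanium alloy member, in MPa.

Equilibrium of a rigid end plate with no external load gives equal and opposite internal forces ±P in the two members. Since α_{bronze} > α_{titanium alloy}, cooling drives the bronze into tension and the titanium alloy into compression.
Equating the net (thermal + elastic) strains gives |α₁ − α₂|·ΔT = P·[1/(A₁E₁) + 1/(A₂E₂)].
|α₁ − α₂|·ΔT = 8.9×10⁻⁶ × 67 = 0.0005963.
1/(A₁E₁) + 1/(A₂E₂) = 1/(2100×115×10³) + 1/(725×103×10³) = 1.753×10⁻⁸ N⁻¹.
P = 0.0005963 / 1.753×10⁻⁸ = 34010 N = 34.01 kN.
σ_{titanium alloy} = P/A₁ = 34010/2100 = 16.2 MPa, compressive.

σ ≈ 16.2 MPa (compressive)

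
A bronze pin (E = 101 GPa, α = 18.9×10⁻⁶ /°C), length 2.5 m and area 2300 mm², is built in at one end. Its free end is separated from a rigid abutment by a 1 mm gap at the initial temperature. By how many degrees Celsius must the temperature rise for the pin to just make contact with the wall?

The gap closes when αΔT L = 1 mm, since the pin is still unstressed at that instant.
So ΔT = g/(αL) = 1/(18.9×10⁻⁶ × 2500) = 21.16 °C.

ΔT ≈ 21.2 °C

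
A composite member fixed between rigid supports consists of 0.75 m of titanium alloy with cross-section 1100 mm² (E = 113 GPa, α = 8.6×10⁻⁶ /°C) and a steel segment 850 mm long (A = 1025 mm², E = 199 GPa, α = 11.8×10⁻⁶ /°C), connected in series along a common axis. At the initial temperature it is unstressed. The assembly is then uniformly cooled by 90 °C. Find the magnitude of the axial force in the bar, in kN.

P ≈ 145 kN (tensile)

With the walls removed the bar would change length by δ_free = Σ αᵢΔT Lᵢ = 8.6×10⁻⁶×90×750 + 11.8×10⁻⁶×90×850 = 1.483 mm.
Since the ends are fixed, an axial force P builds up, equal in every segment, with P · Σ Lᵢ/(AᵢEᵢ) = δ_free.
The series flexibility is Σ Lᵢ/(AᵢEᵢ) = 750/(1100×113×10³) + 850/(1025×199×10³) = 1.02×10⁻⁵ mm/N.
So P = 1.483 / 1.02×10⁻⁵ = 145.4 kN, tensile.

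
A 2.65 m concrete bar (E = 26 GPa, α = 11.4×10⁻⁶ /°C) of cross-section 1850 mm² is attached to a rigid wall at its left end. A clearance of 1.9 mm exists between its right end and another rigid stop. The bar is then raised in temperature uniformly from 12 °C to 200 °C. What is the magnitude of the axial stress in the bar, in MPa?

σ ≈ 37.1 MPa (compressive)

If the wall were absent the bar would grow by αΔT L = 11.4×10⁻⁶ × 188 × 2650 = 5.679 mm.
After closing the 1.9 mm clearance, 5.679 − 1.9 = 3.779 mm of expansion remains to be suppressed by the wall.
That suppressed elongation corresponds to σ = E·Δ/L = 26×10³ × 3.779/2650 = 37.08 MPa.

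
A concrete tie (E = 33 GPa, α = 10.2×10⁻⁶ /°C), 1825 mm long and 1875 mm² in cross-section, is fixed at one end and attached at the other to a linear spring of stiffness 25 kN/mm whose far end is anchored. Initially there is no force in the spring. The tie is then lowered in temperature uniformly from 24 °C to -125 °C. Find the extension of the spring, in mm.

Free thermal contraction: δ_free = αΔT L = 10.2×10⁻⁶ × 149 × 1825 = 2.774 mm.
Let P be the tensile force in the spring. The tie extends elastically by PL/(AE) and the spring stretches by P/k; together these equal δ_free.
P [ L/(AE) + 1/k ] = δ_free → P [ 1825/(1875×33×10³) + 1/(25×10³) ] = 2.774.
P = 2.774 / 6.949×10⁻⁵ = 39910 N.
Spring extension = P/k = 39910/(25×10³) = 1.596 mm.

δ ≈ 1.6 mm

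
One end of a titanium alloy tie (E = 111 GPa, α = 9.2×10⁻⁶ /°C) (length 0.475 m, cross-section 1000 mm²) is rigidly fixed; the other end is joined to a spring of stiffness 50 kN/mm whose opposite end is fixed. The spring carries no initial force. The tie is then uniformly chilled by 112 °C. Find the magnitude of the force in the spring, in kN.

P ≈ 20.2 kN

The unrestrained thermal change is αΔT L = 9.2×10⁻⁶ × 112 × 475 = 0.4894 mm.
With a force P in the spring, the elastic change of the tie is PL/(AE) and that of the spring is P/k; compatibility requires their sum to equal δ_free.
So P = δ_free / [L/(AE) + 1/k] = 0.4894 / [ 475/(1000×111×10³) + 1/(50×10³) ].
P = 0.4894 / 2.428×10⁻⁵ = 20160 N.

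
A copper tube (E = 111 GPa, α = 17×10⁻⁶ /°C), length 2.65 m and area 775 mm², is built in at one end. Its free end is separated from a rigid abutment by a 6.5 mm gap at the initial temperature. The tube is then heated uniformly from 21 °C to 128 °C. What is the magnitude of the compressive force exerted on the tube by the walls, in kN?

P ≈ 0 kN

Unrestrained expansion: δ_free = αΔT L = 17×10⁻⁶ × 107 × 2650 = 4.82 mm.
This is smaller than the 6.5 mm clearance, so the tube expands freely without reaching the stop — the stress is zero.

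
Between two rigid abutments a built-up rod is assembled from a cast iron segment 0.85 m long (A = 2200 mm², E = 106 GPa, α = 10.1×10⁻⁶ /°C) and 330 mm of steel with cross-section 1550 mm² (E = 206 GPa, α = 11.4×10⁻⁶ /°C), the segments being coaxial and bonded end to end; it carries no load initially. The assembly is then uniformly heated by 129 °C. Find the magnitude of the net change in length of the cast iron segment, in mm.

|ΔL| ≈ 0.133 mm

With the walls removed the bar would change length by δ_free = Σ αᵢΔT Lᵢ = 10.1×10⁻⁶×129×850 + 11.4×10⁻⁶×129×330 = 1.593 mm.
Since the ends are fixed, an axial force P builds up, equal in every segment, with P · Σ Lᵢ/(AᵢEᵢ) = δ_free.
The series flexibility is Σ Lᵢ/(AᵢEᵢ) = 850/(2200×106×10³) + 330/(1550×206×10³) = 4.678×10⁻⁶ mm/N.
Hence P = δ_free / Σ(L/AE) = 1.593/4.678×10⁻⁶ = 340.4 kN (compressive).
For the cast iron segment, free thermal change = 10.1×10⁻⁶×129×850 = 1.107 mm and elastic change from P = 340400×850/(2200×106×10³) = 1.241 mm; these oppose, so the net change is 0.133 mm (segment shortens).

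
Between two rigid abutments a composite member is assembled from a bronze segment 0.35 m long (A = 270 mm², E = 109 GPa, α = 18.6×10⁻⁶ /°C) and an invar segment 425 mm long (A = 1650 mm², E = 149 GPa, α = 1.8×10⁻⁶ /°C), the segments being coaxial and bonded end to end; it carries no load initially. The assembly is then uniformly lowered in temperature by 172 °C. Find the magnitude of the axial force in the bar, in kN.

If the supports were absent, the total length change would be Σ αᵢΔT Lᵢ = 18.6×10⁻⁶×172×350 + 1.8×10⁻⁶×172×425 = 1.251 mm.
Since the ends are fixed, an axial force P builds up, equal in every segment, with P · Σ Lᵢ/(AᵢEᵢ) = δ_free.
Σ Lᵢ/(AᵢEᵢ) = 350/(270×109×10³) + 425/(1650×149×10³) = 1.362×10⁻⁵ mm/N.
So P = 1.251 / 1.362×10⁻⁵ = 91.86 kN, tensile.

P ≈ 91.9 kN (tensile)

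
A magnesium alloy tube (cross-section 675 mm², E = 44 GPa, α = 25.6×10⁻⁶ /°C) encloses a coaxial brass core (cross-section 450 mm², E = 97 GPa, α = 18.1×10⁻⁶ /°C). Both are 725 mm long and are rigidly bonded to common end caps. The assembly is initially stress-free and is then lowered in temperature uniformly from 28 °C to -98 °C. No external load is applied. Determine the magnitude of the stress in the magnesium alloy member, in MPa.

Both members must finish at the same length. With the larger α, the magnesium alloy tends to over-contract; the plates restrain it, putting the magnesium alloy in tension and the brass in compression. With no external load the two internal forces are equal and opposite, magnitude P.
Setting the final lengths equal and cancelling L: (α₁ − α₂)ΔT = P/(A₁E₁) + P/(A₂E₂).
|α₁ − α₂|·ΔT = 7.5×10⁻⁶ × 126 = 0.000945.
1/(A₁E₁) + 1/(A₂E₂) = 1/(675×44×10³) + 1/(450×97×10³) = 5.658×10⁻⁸ N⁻¹.
P = 0.000945 / 5.658×10⁻⁸ = 16700 N = 16.7 kN.
σ_{magnesium alloy} = P/A₁ = 16700/675 = 24.74 MPa, tensile.

σ ≈ 24.7 MPa (tensile)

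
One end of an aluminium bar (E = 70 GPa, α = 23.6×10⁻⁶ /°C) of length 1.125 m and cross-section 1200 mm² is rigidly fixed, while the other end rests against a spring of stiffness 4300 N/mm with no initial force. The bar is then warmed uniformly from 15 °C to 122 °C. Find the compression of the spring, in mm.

Free thermal expansion: δ_free = αΔT L = 23.6×10⁻⁶ × 107 × 1125 = 2.841 mm.
Let P be the compressive force at the spring. The bar shortens elastically by PL/(AE) and the spring compresses by P/k; together these equal δ_free.
So P = δ_free / [L/(AE) + 1/k] = 2.841 / [ 1125/(1200×70×10³) + 1/(4300) ].
P = 2.841 / 0.000246 = 11550 N.
Spring compression = P/k = 11550/(4300) = 2.686 mm.

δ ≈ 2.69 mm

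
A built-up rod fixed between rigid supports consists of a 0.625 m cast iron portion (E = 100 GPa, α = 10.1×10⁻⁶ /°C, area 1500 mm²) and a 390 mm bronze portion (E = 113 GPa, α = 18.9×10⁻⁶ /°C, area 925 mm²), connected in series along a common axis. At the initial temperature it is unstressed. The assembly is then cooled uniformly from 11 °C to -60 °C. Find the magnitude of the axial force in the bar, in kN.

P ≈ 123 kN (tensile)

If the supports were absent, the total length change would be Σ αᵢΔT Lᵢ = 10.1×10⁻⁶×71×625 + 18.9×10⁻⁶×71×390 = 0.9715 mm.
The walls prevent any net length change, so an axial force P (same in every segment) develops. Compatibility: P · Σ Lᵢ/(AᵢEᵢ) = δ_free.
The series flexibility is Σ Lᵢ/(AᵢEᵢ) = 625/(1500×100×10³) + 390/(925×113×10³) = 7.898×10⁻⁶ mm/N.
P = 0.9715 / 7.898×10⁻⁶ = 123000 N = 123 kN, tensile.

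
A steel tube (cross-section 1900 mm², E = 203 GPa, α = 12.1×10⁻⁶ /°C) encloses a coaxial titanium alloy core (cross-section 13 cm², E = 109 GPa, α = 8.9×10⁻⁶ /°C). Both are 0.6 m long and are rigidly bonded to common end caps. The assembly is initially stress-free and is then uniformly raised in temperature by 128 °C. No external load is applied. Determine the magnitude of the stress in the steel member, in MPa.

σ ≈ 22.3 MPa (compressive)

The steel has the larger α, so on heating it would change length more than the titanium alloy if both were free. The rigid plates force a common final length, so the steel is put into compression and the titanium alloy into tension, with equal and opposite forces P (no external load).
Compatibility of the two members (thermal + elastic change equal): (α₁ − α₂)ΔT = P·[1/(A₁E₁) + 1/(A₂E₂)].
|α₁ − α₂|·ΔT = 3.2×10⁻⁶ × 128 = 0.0004096.
1/(A₁E₁) + 1/(A₂E₂) = 1/(1900×203×10³) + 1/(1300×109×10³) = 9.65×10⁻⁹ N⁻¹.
So P = 0.0004096 / 9.65×10⁻⁹ = 42.45 kN.
σ_{steel} = P/A₁ = 42450/1900 = 22.34 MPa, compressive.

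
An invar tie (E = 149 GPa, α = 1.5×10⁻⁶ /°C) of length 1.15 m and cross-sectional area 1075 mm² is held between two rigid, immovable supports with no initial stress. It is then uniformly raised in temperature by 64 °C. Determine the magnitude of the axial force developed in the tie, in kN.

With zero net strain, σ = E·αΔT = 149 GPa × 1.5×10⁻⁶ × 64 = 14.3 MPa.
Axial force P = σA = 14.3 × 1075 = 15380 N = 15.38 kN, compressive.

P ≈ 15.4 kN (compressive)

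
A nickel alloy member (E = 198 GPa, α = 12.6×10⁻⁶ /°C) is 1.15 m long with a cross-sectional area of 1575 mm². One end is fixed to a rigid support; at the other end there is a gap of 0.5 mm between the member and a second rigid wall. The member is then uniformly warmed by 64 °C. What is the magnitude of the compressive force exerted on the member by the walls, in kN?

Unrestrained expansion: δ_free = αΔT L = 12.6×10⁻⁶ × 64 × 1150 = 0.9274 mm.
This exceeds the 0.5 mm gap, so the wall pushes back. The portion of expansion that must be recovered elastically is δ_free − gap = 0.9274 − 0.5 = 0.4274 mm.
Compatibility: PL/(AE) = 0.4274 mm, so σ = P/A = E × (0.4274/1150) = 73.58 MPa.
P = σA = 73.58 × 1575 = 115.9 kN.

P ≈ 116 kN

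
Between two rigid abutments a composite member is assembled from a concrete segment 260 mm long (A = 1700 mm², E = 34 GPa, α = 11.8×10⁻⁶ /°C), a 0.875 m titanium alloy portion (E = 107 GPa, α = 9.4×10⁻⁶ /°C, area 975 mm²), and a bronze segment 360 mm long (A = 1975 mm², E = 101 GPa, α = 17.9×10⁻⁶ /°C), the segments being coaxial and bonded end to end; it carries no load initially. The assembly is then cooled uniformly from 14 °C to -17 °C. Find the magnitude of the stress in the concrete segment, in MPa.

Free thermal contraction of the whole bar: Σ αᵢΔT Lᵢ = 11.8×10⁻⁶×31×260 + 9.4×10⁻⁶×31×875 + 17.9×10⁻⁶×31×360 = 0.5498 mm.
Since the ends are fixed, an axial force P builds up, equal in every segment, with P · Σ Lᵢ/(AᵢEᵢ) = δ_free.
The series flexibility is Σ Lᵢ/(AᵢEᵢ) = 260/(1700×34×10³) + 875/(975×107×10³) + 360/(1975×101×10³) = 1.469×10⁻⁵ mm/N.
P = 0.5498 / 1.469×10⁻⁵ = 37430 N = 37.43 kN, tensile.
σ_{concrete} = P / A = 37430 / 1700 = 22.02 MPa.

σ ≈ 22 MPa (tensile)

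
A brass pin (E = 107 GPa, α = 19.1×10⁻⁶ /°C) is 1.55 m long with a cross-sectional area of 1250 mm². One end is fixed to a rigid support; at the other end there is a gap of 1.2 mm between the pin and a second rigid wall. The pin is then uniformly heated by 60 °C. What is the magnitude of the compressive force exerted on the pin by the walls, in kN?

P ≈ 49.7 kN

Unrestrained expansion: δ_free = αΔT L = 19.1×10⁻⁶ × 60 × 1550 = 1.776 mm.
After closing the 1.2 mm clearance, 1.776 − 1.2 = 0.5763 mm of expansion remains to be suppressed by the wall.
So σ = E(δ_free − g)/L = 107×10³ × 0.5763/1550 = 39.78 MPa.
P = σA = 39.78 × 1250 = 49.73 kN.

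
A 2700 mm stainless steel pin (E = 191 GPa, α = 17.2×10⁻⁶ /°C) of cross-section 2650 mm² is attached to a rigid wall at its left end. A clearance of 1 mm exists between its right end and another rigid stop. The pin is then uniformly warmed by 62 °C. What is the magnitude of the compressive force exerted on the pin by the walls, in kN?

P ≈ 352 kN

Free thermal elongation = αΔT L = 17.2×10⁻⁶ × 62 × 2700 = 2.879 mm.
The gap closes (δ_free > 1 mm) and the wall then resists a further 2.879 − 1 = 1.879 mm of expansion.
Compatibility: PL/(AE) = 1.879 mm, so σ = P/A = E × (1.879/2700) = 132.9 MPa.
P = σA = 132.9 × 2650 = 352.3 kN.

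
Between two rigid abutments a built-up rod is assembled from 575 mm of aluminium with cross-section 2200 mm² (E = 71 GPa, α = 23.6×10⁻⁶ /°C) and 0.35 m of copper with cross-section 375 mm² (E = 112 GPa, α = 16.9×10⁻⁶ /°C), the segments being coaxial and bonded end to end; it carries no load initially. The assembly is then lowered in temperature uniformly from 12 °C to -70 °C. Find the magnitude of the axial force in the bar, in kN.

P ≈ 133 kN (tensile)

Free thermal contraction of the whole bar: Σ αᵢΔT Lᵢ = 23.6×10⁻⁶×82×575 + 16.9×10⁻⁶×82×350 = 1.598 mm.
The walls prevent any net length change, so an axial force P (same in every segment) develops. Compatibility: P · Σ Lᵢ/(AᵢEᵢ) = δ_free.
Σ Lᵢ/(AᵢEᵢ) = 575/(2200×71×10³) + 350/(375×112×10³) = 1.201×10⁻⁵ mm/N.
So P = 1.598 / 1.201×10⁻⁵ = 133 kN, tensile.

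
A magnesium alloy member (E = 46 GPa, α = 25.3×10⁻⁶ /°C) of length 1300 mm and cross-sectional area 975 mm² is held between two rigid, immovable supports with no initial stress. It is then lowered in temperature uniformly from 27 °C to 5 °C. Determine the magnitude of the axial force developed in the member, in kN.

P ≈ 25 kN (tensile)

Full restraint means ε = 0, so the stress is σ = EαΔT = 46×10³ × 25.3×10⁻⁶ × 22 = 25.6 MPa.
P = AEαΔT = 975 × 46×10³ × 25.3×10⁻⁶ × 22 = 24.96 kN (tensile).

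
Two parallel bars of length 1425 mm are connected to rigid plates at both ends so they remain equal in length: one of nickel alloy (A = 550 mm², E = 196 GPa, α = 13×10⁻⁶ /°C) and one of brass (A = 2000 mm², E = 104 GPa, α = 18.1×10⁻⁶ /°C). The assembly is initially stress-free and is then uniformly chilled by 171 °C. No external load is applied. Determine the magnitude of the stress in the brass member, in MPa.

σ ≈ 31 MPa (tensile)

Both members must finish at the same length. With the larger α, the brass tends to over-contract; the plates restrain it, putting the brass in tension and the nickel alloy in compression. With no external load the two internal forces are equal and opposite, magnitude P.
Equating the net (thermal + elastic) strains gives |α₁ − α₂|·ΔT = P·[1/(A₁E₁) + 1/(A₂E₂)].
|α₁ − α₂|·ΔT = 5.1×10⁻⁶ × 171 = 0.0008721.
1/(A₁E₁) + 1/(A₂E₂) = 1/(550×196×10³) + 1/(2000×104×10³) = 1.408×10⁻⁸ N⁻¹.
P = 0.0008721 / 1.408×10⁻⁸ = 61920 N = 61.92 kN.
σ_{brass} = P/A₂ = 61920/2000 = 30.96 MPa, tensile.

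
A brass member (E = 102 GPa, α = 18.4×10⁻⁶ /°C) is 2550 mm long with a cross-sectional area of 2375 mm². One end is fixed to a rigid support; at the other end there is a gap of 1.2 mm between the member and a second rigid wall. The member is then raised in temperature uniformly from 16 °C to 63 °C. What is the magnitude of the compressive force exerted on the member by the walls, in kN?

P ≈ 95.5 kN

If the wall were absent the member would grow by αΔT L = 18.4×10⁻⁶ × 47 × 2550 = 2.205 mm.
After closing the 1.2 mm clearance, 2.205 − 1.2 = 1.005 mm of expansion remains to be suppressed by the wall.
Compatibility: PL/(AE) = 1.005 mm, so σ = P/A = E × (1.005/2550) = 40.21 MPa.
Force on the wall = σA = 40.21 × 2375 mm² = 95.5 kN.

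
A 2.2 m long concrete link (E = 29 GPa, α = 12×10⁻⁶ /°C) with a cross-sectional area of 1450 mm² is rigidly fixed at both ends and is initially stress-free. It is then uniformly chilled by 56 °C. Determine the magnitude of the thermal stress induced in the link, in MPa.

σ ≈ 19.5 MPa (tensile)

The supports are rigid, so the total axial strain is zero. The restrained thermal strain is ε = αΔT = 12×10⁻⁶ × 56 = 672×10⁻⁶.
The stress required to suppress this strain is σ = Eε = 29×10³ × 672×10⁻⁶ = 19.49 MPa, tensile since the link is trying to contract.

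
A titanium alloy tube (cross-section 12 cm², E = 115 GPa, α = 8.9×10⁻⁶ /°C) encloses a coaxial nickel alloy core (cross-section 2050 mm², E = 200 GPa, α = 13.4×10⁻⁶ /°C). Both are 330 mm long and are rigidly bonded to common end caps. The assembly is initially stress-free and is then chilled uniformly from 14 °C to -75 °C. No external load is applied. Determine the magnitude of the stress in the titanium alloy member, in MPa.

The nickel alloy has the larger α, so on cooling it would change length more than the titanium alloy if both were free. The rigid plates force a common final length, so the nickel alloy is put into tension and the titanium alloy into compression, with equal and opposite forces P (no external load).
Setting the final lengths equal and cancelling L: (α₁ − α₂)ΔT = P/(A₁E₁) + P/(A₂E₂).
|α₁ − α₂|·ΔT = 4.5×10⁻⁶ × 89 = 0.0004005.
1/(A₁E₁) + 1/(A₂E₂) = 1/(1200×115×10³) + 1/(2050×200×10³) = 9.685×10⁻⁹ N⁻¹.
P = 0.0004005 / 9.685×10⁻⁹ = 41350 N = 41.35 kN.
σ_{titanium alloy} = P/A₁ = 41350/1200 = 34.46 MPa, compressive.

σ ≈ 34.5 MPa (compressive)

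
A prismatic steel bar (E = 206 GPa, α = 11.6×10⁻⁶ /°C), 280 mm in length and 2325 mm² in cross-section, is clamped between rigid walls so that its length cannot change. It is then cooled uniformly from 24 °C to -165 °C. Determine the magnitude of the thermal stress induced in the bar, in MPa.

Because both ends are immovable the net strain is zero, and the suppressed thermal strain is αΔT = 11.6×10⁻⁶ × 189 = 2192.4×10⁻⁶.
Hence σ = E·αΔT = 206×10³ × 2192.4×10⁻⁶ = 451.6 MPa, tensile.

σ ≈ 452 MPa (tensile)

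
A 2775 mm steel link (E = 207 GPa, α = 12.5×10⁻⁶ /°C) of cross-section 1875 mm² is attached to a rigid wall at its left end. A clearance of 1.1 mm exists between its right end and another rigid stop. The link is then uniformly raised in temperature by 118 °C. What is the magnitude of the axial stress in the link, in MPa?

If the wall were absent the link would grow by αΔT L = 12.5×10⁻⁶ × 118 × 2775 = 4.093 mm.
The gap closes (δ_free > 1.1 mm) and the wall then resists a further 4.093 − 1.1 = 2.993 mm of expansion.
So σ = E(δ_free − g)/L = 207×10³ × 2.993/2775 = 223.3 MPa.

σ ≈ 223 MPa (compressive)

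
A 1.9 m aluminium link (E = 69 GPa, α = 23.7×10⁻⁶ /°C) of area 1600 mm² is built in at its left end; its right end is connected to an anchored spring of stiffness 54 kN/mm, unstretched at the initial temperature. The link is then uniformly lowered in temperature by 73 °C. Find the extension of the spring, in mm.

Free thermal contraction: δ_free = αΔT L = 23.7×10⁻⁶ × 73 × 1900 = 3.287 mm.
Let P be the tensile force in the spring. The link extends elastically by PL/(AE) and the spring stretches by P/k; together these equal δ_free.
P [ L/(AE) + 1/k ] = δ_free → P [ 1900/(1600×69×10³) + 1/(54×10³) ] = 3.287.
P = 3.287 / 3.573×10⁻⁵ = 92000 N.
Spring extension = P/k = 92000/(54×10³) = 1.704 mm.

δ ≈ 1.7 mm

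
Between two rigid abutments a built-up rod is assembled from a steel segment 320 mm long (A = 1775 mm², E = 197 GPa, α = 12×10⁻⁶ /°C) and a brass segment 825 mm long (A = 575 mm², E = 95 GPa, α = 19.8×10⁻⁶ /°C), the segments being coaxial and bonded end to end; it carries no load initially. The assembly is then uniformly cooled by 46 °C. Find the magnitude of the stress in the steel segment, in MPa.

With the walls removed the bar would change length by δ_free = Σ αᵢΔT Lᵢ = 12×10⁻⁶×46×320 + 19.8×10⁻⁶×46×825 = 0.9281 mm.
Since the ends are fixed, an axial force P builds up, equal in every segment, with P · Σ Lᵢ/(AᵢEᵢ) = δ_free.
Σ Lᵢ/(AᵢEᵢ) = 320/(1775×197×10³) + 825/(575×95×10³) = 1.602×10⁻⁵ mm/N.
P = 0.9281 / 1.602×10⁻⁵ = 57940 N = 57.94 kN, tensile.
σ_{steel} = P / A = 57940 / 1775 = 32.64 MPa.

σ ≈ 32.6 MPa (tensile)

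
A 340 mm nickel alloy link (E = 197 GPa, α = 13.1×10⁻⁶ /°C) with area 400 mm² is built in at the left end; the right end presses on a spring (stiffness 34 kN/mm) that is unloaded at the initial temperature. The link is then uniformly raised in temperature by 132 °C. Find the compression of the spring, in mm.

δ ≈ 0.513 mm

If the spring were absent the link would lengthen by αΔT L = 13.1×10⁻⁶ × 132 × 340 = 0.5879 mm.
Let P be the compressive force at the spring. The link shortens elastically by PL/(AE) and the spring compresses by P/k; together these equal δ_free.
So P = δ_free / [L/(AE) + 1/k] = 0.5879 / [ 340/(400×197×10³) + 1/(34×10³) ].
P = 0.5879 / 3.373×10⁻⁵ = 17430 N.
Spring compression = P/k = 17430/(34×10³) = 0.5127 mm.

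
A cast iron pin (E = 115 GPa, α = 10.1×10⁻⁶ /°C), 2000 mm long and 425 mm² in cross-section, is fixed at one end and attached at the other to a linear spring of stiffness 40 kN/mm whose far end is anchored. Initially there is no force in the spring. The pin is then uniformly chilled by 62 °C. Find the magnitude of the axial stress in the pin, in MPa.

Free thermal contraction: δ_free = αΔT L = 10.1×10⁻⁶ × 62 × 2000 = 1.252 mm.
With a force P in the spring, the elastic change of the pin is PL/(AE) and that of the spring is P/k; compatibility requires their sum to equal δ_free.
So P = δ_free / [L/(AE) + 1/k] = 1.252 / [ 2000/(425×115×10³) + 1/(40×10³) ].
P = 1.252 / 6.592×10⁻⁵ = 19000 N.
σ = P/A = 19000/425 = 44.7 MPa.

σ ≈ 44.7 MPa (tensile)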